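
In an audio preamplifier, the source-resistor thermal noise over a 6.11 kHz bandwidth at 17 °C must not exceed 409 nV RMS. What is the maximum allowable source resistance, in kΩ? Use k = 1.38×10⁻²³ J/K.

T = 17 °C + 273.15 = 290.15 K
Johnson–Nyquist: V_n = √(4kTRB) ⇒ R = V_n² / (4kTB)
4kTB = 4 × 1.38×10⁻²³ × 290.15 × 6.11×10³ = 9.79×10⁻¹⁷
R = (4.09×10⁻⁷)² / 9.79×10⁻¹⁷ = 1.71×10³ Ω = 1.71 kΩ

1.71 kΩ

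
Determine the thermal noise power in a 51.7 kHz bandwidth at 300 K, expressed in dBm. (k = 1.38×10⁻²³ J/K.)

−126.7 dBm

P_n = kTB = 1.38×10⁻²³ × 300 × 5.17×10⁴ = 2.14×10⁻¹⁶ W
In dBm: 10 log₁₀(2.14×10⁻¹⁶ / 10⁻³) = −126.7 dBm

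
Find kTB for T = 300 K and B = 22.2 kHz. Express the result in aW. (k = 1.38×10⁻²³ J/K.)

91.9 aW

P_n = kTB = 1.38×10⁻²³ × 300 × 2.22×10⁴ = 9.19×10⁻¹⁷ W = 91.9 aW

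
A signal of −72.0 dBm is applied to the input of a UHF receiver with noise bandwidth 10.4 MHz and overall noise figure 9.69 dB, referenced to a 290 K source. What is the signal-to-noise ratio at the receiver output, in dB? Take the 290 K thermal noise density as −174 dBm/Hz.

22.1 dB

Noise floor: N = −174 + 10 log₁₀(B) + NF
10 log₁₀(1.04×10⁷) = 70.17 dB
N = −174 + 70.17 + 9.69 = −94.14 dBm
SNR = P_sig − N = −72.0 − (−94.14) = 22.14 dB → 22.1 dB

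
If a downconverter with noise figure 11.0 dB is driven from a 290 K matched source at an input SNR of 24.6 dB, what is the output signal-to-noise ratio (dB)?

13.6 dB

By definition F = SNR_in/SNR_out, so in dB: SNR_out = SNR_in − NF
SNR_out = 24.6 − 11.0 = 13.6 dB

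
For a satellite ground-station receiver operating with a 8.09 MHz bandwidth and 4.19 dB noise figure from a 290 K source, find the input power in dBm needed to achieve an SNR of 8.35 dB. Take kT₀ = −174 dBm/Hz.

−92.4 dBm

Sensitivity = −174 + 10 log₁₀(B) + NF + SNR_min
= −174 + 69.08 + 4.19 + 8.35
= −92.38 dBm → −92.4 dBm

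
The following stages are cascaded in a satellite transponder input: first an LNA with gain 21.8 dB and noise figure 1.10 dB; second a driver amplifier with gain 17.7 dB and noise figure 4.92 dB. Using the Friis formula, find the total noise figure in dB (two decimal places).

1.15 dB

Convert to linear (a loss of L dB is a gain of −L dB): F_i = 10^(NF_i/10), G_i = 10^(G_i,dB/10)
  Stage 1: F_1 = 10^(1.10/10) = 1.288, G_1 = 10^(21.8/10) = 151.4
  Stage 2: F_2 = 10^(4.92/10) = 3.105, G_2 = 10^(17.7/10) = 58.88
Friis cascade:
  F = 1.288 + (3.105 − 1)/151.4 = 1.302
NF = 10 log₁₀(1.302) = 1.15 dB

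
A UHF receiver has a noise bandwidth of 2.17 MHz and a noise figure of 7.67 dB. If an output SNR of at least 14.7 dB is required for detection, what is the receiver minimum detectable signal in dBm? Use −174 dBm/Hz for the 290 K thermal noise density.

Sensitivity = −174 + 10 log₁₀(B) + NF + SNR_min
= −174 + 63.36 + 7.67 + 14.7
= −88.27 dBm → −88.3 dBm

−88.3 dBm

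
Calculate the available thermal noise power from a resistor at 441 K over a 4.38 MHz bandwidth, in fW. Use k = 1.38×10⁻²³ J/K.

P_n = kTB = 1.38×10⁻²³ × 441 × 4.38×10⁶ = 2.67×10⁻¹⁴ W = 26.7 fW

26.7 fW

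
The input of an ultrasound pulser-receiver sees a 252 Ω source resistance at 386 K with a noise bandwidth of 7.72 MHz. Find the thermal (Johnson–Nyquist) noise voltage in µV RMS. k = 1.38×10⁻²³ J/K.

6.44 µV

V_n = √(4kTRB)
4kTRB = 4 × 1.38×10⁻²³ × 386 × 2.52×10² × 7.72×10⁶ = 4.15×10⁻¹¹ V²
V_n = √(4.15×10⁻¹¹) = 6.44×10⁻⁶ V = 6.44 µV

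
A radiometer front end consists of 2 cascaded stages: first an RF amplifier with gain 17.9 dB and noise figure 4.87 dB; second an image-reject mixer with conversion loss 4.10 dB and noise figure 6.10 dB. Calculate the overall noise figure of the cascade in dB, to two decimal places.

Convert to linear (a loss of L dB is a gain of −L dB): F_i = 10^(NF_i/10), G_i = 10^(G_i,dB/10)
  Stage 1: F_1 = 10^(4.87/10) = 3.069, G_1 = 10^(17.9/10) = 61.66
  Stage 2: F_2 = 10^(6.10/10) = 4.074, G_2 = 10^(−4.10/10) = 0.3890
Friis cascade:
  F = 3.069 + (4.074 − 1)/61.66 = 3.119
NF = 10 log₁₀(3.119) = 4.94 dB

4.94 dB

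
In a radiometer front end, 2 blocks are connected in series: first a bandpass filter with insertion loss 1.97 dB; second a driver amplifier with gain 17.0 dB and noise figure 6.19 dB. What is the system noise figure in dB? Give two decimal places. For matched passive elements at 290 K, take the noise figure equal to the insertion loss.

8.16 dB

Convert to linear (a loss of L dB is a gain of −L dB): F_i = 10^(NF_i/10), G_i = 10^(G_i,dB/10)
  Stage 1: F_1 = 10^(1.97/10) = 1.574, G_1 = 10^(−1.97/10) = 0.6353
  Stage 2: F_2 = 10^(6.19/10) = 4.159, G_2 = 10^(17.0/10) = 50.12
Friis cascade:
  F = 1.574 + (4.159 − 1)/0.6353 = 6.546
NF = 10 log₁₀(6.546) = 8.16 dB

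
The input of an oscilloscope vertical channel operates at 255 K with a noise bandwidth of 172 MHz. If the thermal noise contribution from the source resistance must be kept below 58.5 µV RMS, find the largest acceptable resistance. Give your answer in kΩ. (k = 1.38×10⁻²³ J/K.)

1.41 kΩ

Johnson–Nyquist: V_n = √(4kTRB) ⇒ R = V_n² / (4kTB)
4kTB = 4 × 1.38×10⁻²³ × 255 × 1.72×10⁸ = 2.42×10⁻¹²
R = (5.85×10⁻⁵)² / 2.42×10⁻¹² = 1.41×10³ Ω = 1.41 kΩ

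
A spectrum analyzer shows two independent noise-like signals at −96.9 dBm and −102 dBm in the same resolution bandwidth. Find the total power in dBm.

Convert to linear, add, convert back:
P₁ = 2.04×10⁻¹³ W, P₂ = 6.31×10⁻¹⁴ W
P_tot = 2.67×10⁻¹³ W → 10 log₁₀(P_tot / 10⁻³) = −95.7 dBm

−95.7 dBm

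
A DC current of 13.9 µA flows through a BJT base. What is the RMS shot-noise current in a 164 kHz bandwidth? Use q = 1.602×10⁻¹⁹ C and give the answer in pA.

I_n = √(2qI·B)
2qI·B = 2 × 1.602×10⁻¹⁹ × 1.39×10⁻⁵ × 1.64×10⁵ = 7.30×10⁻¹⁹ A²
I_n = √(7.30×10⁻¹⁹) = 8.55×10⁻¹⁰ A = 855 pA

855 pA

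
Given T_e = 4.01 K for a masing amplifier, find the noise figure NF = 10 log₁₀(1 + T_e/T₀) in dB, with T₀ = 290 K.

0.060 dB

F = 1 + T_e/T₀ = 1 + 4.01/290 = 1.01383
NF = 10 log₁₀(1.01383) = 0.060 dB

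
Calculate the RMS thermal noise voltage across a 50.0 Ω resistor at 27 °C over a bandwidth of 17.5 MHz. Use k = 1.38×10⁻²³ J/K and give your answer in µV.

T = 27 °C + 273.15 = 300.15 K
V_n = √(4kTRB)
4kTRB = 4 × 1.38×10⁻²³ × 300.15 × 5.00×10¹ × 1.75×10⁷ = 1.45×10⁻¹¹ V²
V_n = √(1.45×10⁻¹¹) = 3.81×10⁻⁶ V = 3.81 µV

3.81 µV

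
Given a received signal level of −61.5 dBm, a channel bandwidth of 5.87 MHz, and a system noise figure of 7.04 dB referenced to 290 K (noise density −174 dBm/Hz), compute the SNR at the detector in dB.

Noise floor: N = −174 + 10 log₁₀(B) + NF
10 log₁₀(5.87×10⁶) = 67.69 dB
N = −174 + 67.69 + 7.04 = −99.27 dBm
SNR = P_sig − N = −61.5 − (−99.27) = 37.77 dB → 37.8 dB

37.8 dB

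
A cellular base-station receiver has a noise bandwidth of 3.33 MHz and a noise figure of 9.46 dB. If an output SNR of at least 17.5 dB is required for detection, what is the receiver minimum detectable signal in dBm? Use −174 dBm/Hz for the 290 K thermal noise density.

Sensitivity = −174 + 10 log₁₀(B) + NF + SNR_min
= −174 + 65.22 + 9.46 + 17.5
= −81.82 dBm → −81.8 dBm

−81.8 dBm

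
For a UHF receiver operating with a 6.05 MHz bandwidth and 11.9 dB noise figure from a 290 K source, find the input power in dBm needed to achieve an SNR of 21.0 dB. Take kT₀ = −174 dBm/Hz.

−73.3 dBm

Sensitivity = −174 + 10 log₁₀(B) + NF + SNR_min
= −174 + 67.82 + 11.9 + 21.0
= −73.28 dBm → −73.3 dBm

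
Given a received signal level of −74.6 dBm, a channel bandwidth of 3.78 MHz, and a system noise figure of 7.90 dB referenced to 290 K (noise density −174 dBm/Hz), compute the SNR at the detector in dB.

25.7 dB

Noise floor: N = −174 + 10 log₁₀(B) + NF
10 log₁₀(3.78×10⁶) = 65.77 dB
N = −174 + 65.77 + 7.90 = −100.33 dBm
SNR = P_sig − N = −74.6 − (−100.33) = 25.73 dB → 25.7 dB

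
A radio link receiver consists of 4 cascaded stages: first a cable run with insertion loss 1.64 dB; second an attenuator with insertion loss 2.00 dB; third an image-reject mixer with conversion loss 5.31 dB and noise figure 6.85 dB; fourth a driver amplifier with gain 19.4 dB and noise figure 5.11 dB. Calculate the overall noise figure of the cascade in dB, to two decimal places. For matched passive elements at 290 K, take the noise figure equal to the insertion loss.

Convert to linear (a loss of L dB is a gain of −L dB): F_i = 10^(NF_i/10), G_i = 10^(G_i,dB/10)
  Stage 1: F_1 = 10^(1.64/10) = 1.459, G_1 = 10^(−1.64/10) = 0.6855
  Stage 2: F_2 = 10^(2.00/10) = 1.585, G_2 = 10^(−2.00/10) = 0.6310
  Stage 3: F_3 = 10^(6.85/10) = 4.842, G_3 = 10^(−5.31/10) = 0.2944
  Stage 4: F_4 = 10^(5.11/10) = 3.243, G_4 = 10^(19.4/10) = 87.10
Friis cascade:
  F = 1.459 + (1.585 − 1)/0.6855 + (4.842 − 1)/0.4325 + (3.243 − 1)/0.1274 = 28.81
NF = 10 log₁₀(28.81) = 14.60 dB

14.60 dB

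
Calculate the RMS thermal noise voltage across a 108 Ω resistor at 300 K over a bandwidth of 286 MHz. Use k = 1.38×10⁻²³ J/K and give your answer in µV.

22.6 µV

V_n = √(4kTRB)
4kTRB = 4 × 1.38×10⁻²³ × 300 × 1.08×10² × 2.86×10⁸ = 5.12×10⁻¹⁰ V²
V_n = √(5.12×10⁻¹⁰) = 2.26×10⁻⁵ V = 22.6 µV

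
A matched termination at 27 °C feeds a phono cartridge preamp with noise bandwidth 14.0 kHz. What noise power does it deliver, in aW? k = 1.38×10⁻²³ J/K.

58.0 aW

T = 27 °C + 273.15 = 300.15 K
P_n = kTB = 1.38×10⁻²³ × 300.15 × 1.40×10⁴ = 5.80×10⁻¹⁷ W = 58.0 aW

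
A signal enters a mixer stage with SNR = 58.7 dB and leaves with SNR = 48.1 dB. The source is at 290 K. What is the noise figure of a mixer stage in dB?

NF (dB) = SNR_in(dB) − SNR_out(dB) when the source is at T₀
NF = 58.7 − 48.1 = 10.6 dB

10.6 dB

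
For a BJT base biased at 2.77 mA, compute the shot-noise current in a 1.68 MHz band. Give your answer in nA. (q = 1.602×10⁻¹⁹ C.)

38.6 nA

I_n = √(2qI·B)
2qI·B = 2 × 1.602×10⁻¹⁹ × 2.77×10⁻³ × 1.68×10⁶ = 1.49×10⁻¹⁵ A²
I_n = √(1.49×10⁻¹⁵) = 3.86×10⁻⁸ A = 38.6 nA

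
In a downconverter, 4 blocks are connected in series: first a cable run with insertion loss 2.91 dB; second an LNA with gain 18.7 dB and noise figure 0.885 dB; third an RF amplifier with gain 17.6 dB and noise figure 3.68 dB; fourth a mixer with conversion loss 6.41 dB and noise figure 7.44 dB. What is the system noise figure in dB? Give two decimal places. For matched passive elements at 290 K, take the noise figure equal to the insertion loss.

3.86 dB

Convert to linear (a loss of L dB is a gain of −L dB): F_i = 10^(NF_i/10), G_i = 10^(G_i,dB/10)
  Stage 1: F_1 = 10^(2.91/10) = 1.954, G_1 = 10^(−2.91/10) = 0.5117
  Stage 2: F_2 = 10^(0.885/10) = 1.226, G_2 = 10^(18.7/10) = 74.13
  Stage 3: F_3 = 10^(3.68/10) = 2.333, G_3 = 10^(17.6/10) = 57.54
  Stage 4: F_4 = 10^(7.44/10) = 5.546, G_4 = 10^(−6.41/10) = 0.2286
Friis cascade:
  F = 1.954 + (1.226 − 1)/0.5117 + (2.333 − 1)/37.93 + (5.546 − 1)/2183 = 2.433
NF = 10 log₁₀(2.433) = 3.86 dB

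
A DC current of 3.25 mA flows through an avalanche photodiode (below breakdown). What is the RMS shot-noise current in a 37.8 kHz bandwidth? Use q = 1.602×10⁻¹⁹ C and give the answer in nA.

6.27 nA

I_n = √(2qI·B)
2qI·B = 2 × 1.602×10⁻¹⁹ × 3.25×10⁻³ × 3.78×10⁴ = 3.94×10⁻¹⁷ A²
I_n = √(3.94×10⁻¹⁷) = 6.27×10⁻⁹ A = 6.27 nA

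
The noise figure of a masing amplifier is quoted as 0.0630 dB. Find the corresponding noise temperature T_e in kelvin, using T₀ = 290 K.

F = 10^(0.0630/10) = 1.01461
T_e = (F − 1)·T₀ = (1.01461 − 1) × 290 = 4.24 K

4.24 K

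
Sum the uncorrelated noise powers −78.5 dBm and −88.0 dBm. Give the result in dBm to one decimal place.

−78.0 dBm

Convert to linear, add, convert back:
P₁ = 1.41×10⁻¹¹ W, P₂ = 1.58×10⁻¹² W
P_tot = 1.57×10⁻¹¹ W → 10 log₁₀(P_tot / 10⁻³) = −78.0 dBm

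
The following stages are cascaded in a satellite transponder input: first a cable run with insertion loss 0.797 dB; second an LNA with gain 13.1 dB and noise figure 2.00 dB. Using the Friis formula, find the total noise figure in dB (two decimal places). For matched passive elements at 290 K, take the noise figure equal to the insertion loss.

2.80 dB

Convert to linear (a loss of L dB is a gain of −L dB): F_i = 10^(NF_i/10), G_i = 10^(G_i,dB/10)
  Stage 1: F_1 = 10^(0.797/10) = 1.201, G_1 = 10^(−0.797/10) = 0.8323
  Stage 2: F_2 = 10^(2.00/10) = 1.585, G_2 = 10^(13.1/10) = 20.42
Friis cascade:
  F = 1.201 + (1.585 − 1)/0.8323 = 1.904
NF = 10 log₁₀(1.904) = 2.80 dB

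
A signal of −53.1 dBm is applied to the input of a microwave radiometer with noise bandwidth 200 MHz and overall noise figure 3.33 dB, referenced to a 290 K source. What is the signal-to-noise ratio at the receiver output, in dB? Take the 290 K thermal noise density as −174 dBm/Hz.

Noise floor: N = −174 + 10 log₁₀(B) + NF
10 log₁₀(2.00×10⁸) = 83.01 dB
N = −174 + 83.01 + 3.33 = −87.66 dBm
SNR = P_sig − N = −53.1 − (−87.66) = 34.56 dB → 34.6 dB

34.6 dB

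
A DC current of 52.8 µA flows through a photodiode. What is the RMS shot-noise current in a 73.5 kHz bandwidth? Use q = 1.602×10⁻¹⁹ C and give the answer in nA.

1.12 nA

I_n = √(2qI·B)
2qI·B = 2 × 1.602×10⁻¹⁹ × 5.28×10⁻⁵ × 7.35×10⁴ = 1.24×10⁻¹⁸ A²
I_n = √(1.24×10⁻¹⁸) = 1.12×10⁻⁹ A = 1.12 nA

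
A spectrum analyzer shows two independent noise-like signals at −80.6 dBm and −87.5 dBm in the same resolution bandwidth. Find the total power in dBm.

−79.8 dBm

Convert to linear, add, convert back:
P₁ = 8.71×10⁻¹² W, P₂ = 1.78×10⁻¹² W
P_tot = 1.05×10⁻¹¹ W → 10 log₁₀(P_tot / 10⁻³) = −79.8 dBm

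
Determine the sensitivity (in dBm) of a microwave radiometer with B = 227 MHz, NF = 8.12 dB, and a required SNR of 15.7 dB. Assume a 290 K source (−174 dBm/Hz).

Sensitivity = −174 + 10 log₁₀(B) + NF + SNR_min
= −174 + 83.56 + 8.12 + 15.7
= −66.62 dBm → −66.6 dBm

−66.6 dBm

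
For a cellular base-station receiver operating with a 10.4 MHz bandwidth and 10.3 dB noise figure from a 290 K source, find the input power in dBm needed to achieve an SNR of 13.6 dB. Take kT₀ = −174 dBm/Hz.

−79.9 dBm

Sensitivity = −174 + 10 log₁₀(B) + NF + SNR_min
= −174 + 70.17 + 10.3 + 13.6
= −79.93 dBm → −79.9 dBm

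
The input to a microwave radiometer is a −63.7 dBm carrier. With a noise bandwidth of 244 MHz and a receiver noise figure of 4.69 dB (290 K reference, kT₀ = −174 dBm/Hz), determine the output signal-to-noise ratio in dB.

21.7 dB

Noise floor: N = −174 + 10 log₁₀(B) + NF
10 log₁₀(2.44×10⁸) = 83.87 dB
N = −174 + 83.87 + 4.69 = −85.44 dBm
SNR = P_sig − N = −63.7 − (−85.44) = 21.74 dB → 21.7 dB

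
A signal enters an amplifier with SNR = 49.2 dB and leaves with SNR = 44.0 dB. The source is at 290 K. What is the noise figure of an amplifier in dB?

NF (dB) = SNR_in(dB) − SNR_out(dB) when the source is at T₀
NF = 49.2 − 44.0 = 5.2 dB

5.2 dB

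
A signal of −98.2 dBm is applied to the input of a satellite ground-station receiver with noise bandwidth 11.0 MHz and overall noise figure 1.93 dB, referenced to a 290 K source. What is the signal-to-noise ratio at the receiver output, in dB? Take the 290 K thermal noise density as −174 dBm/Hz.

3.5 dB

Noise floor: N = −174 + 10 log₁₀(B) + NF
10 log₁₀(1.10×10⁷) = 70.41 dB
N = −174 + 70.41 + 1.93 = −101.66 dBm
SNR = P_sig − N = −98.2 − (−101.66) = 3.46 dB → 3.5 dB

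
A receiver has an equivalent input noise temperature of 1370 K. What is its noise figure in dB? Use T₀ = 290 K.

F = 1 + T_e/T₀ = 1 + 1370/290 = 5.72414
NF = 10 log₁₀(5.72414) = 7.58 dB

7.58 dB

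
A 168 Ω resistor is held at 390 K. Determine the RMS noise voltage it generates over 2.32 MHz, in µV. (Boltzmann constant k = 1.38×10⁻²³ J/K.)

2.90 µV

V_n = √(4kTRB)
4kTRB = 4 × 1.38×10⁻²³ × 390 × 1.68×10² × 2.32×10⁶ = 8.39×10⁻¹² V²
V_n = √(8.39×10⁻¹²) = 2.90×10⁻⁶ V = 2.90 µV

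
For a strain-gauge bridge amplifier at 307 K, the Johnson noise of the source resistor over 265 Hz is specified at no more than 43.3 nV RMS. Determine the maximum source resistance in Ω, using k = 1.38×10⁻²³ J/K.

Johnson–Nyquist: V_n = √(4kTRB) ⇒ R = V_n² / (4kTB)
4kTB = 4 × 1.38×10⁻²³ × 307 × 2.65×10² = 4.49×10⁻¹⁸
R = (4.33×10⁻⁸)² / 4.49×10⁻¹⁸ = 4.17×10² Ω = 417 Ω

417 Ω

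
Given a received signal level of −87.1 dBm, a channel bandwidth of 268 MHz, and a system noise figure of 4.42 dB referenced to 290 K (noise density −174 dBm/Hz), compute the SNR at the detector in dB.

Noise floor: N = −174 + 10 log₁₀(B) + NF
10 log₁₀(2.68×10⁸) = 84.28 dB
N = −174 + 84.28 + 4.42 = −85.30 dBm
SNR = P_sig − N = −87.1 − (−85.30) = −1.80 dB → −1.8 dB

−1.8 dB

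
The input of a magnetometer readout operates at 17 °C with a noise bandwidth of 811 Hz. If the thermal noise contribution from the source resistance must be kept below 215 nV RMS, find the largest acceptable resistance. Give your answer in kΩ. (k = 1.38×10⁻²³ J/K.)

T = 17 °C + 273.15 = 290.15 K
Johnson–Nyquist: V_n = √(4kTRB) ⇒ R = V_n² / (4kTB)
4kTB = 4 × 1.38×10⁻²³ × 290.15 × 8.11×10² = 1.30×10⁻¹⁷
R = (2.15×10⁻⁷)² / 1.30×10⁻¹⁷ = 3.56×10³ Ω = 3.56 kΩ

3.56 kΩ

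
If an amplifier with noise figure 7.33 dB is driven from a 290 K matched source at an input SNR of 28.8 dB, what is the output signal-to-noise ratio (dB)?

21.47 dB

By definition F = SNR_in/SNR_out, so in dB: SNR_out = SNR_in − NF
SNR_out = 28.8 − 7.33 = 21.47 dB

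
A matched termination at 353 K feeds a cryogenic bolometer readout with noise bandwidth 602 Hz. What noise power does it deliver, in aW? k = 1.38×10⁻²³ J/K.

P_n = kTB = 1.38×10⁻²³ × 353 × 6.02×10² = 2.93×10⁻¹⁸ W = 2.93 aW

2.93 aW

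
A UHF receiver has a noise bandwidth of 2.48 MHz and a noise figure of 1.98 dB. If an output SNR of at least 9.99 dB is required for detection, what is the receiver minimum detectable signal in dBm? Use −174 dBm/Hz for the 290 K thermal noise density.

Sensitivity = −174 + 10 log₁₀(B) + NF + SNR_min
= −174 + 63.94 + 1.98 + 9.99
= −98.09 dBm → −98.1 dBm

−98.1 dBm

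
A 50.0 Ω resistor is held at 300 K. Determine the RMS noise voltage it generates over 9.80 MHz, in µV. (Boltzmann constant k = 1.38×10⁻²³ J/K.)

2.85 µV

V_n = √(4kTRB)
4kTRB = 4 × 1.38×10⁻²³ × 300 × 5.00×10¹ × 9.80×10⁶ = 8.11×10⁻¹² V²
V_n = √(8.11×10⁻¹²) = 2.85×10⁻⁶ V = 2.85 µV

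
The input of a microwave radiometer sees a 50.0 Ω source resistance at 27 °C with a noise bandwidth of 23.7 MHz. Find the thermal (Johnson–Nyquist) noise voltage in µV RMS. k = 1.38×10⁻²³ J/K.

T = 27 °C + 273.15 = 300.15 K
V_n = √(4kTRB)
4kTRB = 4 × 1.38×10⁻²³ × 300.15 × 5.00×10¹ × 2.37×10⁷ = 1.96×10⁻¹¹ V²
V_n = √(1.96×10⁻¹¹) = 4.43×10⁻⁶ V = 4.43 µV

4.43 µV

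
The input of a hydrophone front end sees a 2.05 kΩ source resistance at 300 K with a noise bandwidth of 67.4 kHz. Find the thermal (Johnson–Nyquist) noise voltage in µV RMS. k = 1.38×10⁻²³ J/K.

1.51 µV

V_n = √(4kTRB)
4kTRB = 4 × 1.38×10⁻²³ × 300 × 2.05×10³ × 6.74×10⁴ = 2.29×10⁻¹² V²
V_n = √(2.29×10⁻¹²) = 1.51×10⁻⁶ V = 1.51 µV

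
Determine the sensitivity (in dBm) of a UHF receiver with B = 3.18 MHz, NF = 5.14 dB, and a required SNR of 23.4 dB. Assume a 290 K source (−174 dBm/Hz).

−80.4 dBm

Sensitivity = −174 + 10 log₁₀(B) + NF + SNR_min
= −174 + 65.02 + 5.14 + 23.4
= −80.44 dBm → −80.4 dBm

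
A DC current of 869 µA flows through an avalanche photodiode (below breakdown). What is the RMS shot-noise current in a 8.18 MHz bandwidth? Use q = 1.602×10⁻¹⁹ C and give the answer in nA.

47.7 nA

I_n = √(2qI·B)
2qI·B = 2 × 1.602×10⁻¹⁹ × 8.69×10⁻⁴ × 8.18×10⁶ = 2.28×10⁻¹⁵ A²
I_n = √(2.28×10⁻¹⁵) = 4.77×10⁻⁸ A = 47.7 nA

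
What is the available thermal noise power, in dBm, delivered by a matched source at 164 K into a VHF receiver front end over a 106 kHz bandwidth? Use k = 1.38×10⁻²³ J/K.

−126.2 dBm

P_n = kTB = 1.38×10⁻²³ × 164 × 1.06×10⁵ = 2.40×10⁻¹⁶ W
In dBm: 10 log₁₀(2.40×10⁻¹⁶ / 10⁻³) = −126.2 dBm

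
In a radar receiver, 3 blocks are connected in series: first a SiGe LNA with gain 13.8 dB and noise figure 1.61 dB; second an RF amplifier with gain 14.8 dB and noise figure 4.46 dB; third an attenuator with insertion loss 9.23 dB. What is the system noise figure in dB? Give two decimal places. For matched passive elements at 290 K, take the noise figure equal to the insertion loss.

1.86 dB

Convert to linear (a loss of L dB is a gain of −L dB): F_i = 10^(NF_i/10), G_i = 10^(G_i,dB/10)
  Stage 1: F_1 = 10^(1.61/10) = 1.449, G_1 = 10^(13.8/10) = 23.99
  Stage 2: F_2 = 10^(4.46/10) = 2.793, G_2 = 10^(14.8/10) = 30.20
  Stage 3: F_3 = 10^(9.23/10) = 8.375, G_3 = 10^(−9.23/10) = 0.1194
Friis cascade:
  F = 1.449 + (2.793 − 1)/23.99 + (8.375 − 1)/724.4 = 1.534
NF = 10 log₁₀(1.534) = 1.86 dB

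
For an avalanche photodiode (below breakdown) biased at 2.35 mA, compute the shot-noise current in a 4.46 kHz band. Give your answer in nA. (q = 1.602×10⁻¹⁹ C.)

1.83 nA

I_n = √(2qI·B)
2qI·B = 2 × 1.602×10⁻¹⁹ × 2.35×10⁻³ × 4.46×10³ = 3.36×10⁻¹⁸ A²
I_n = √(3.36×10⁻¹⁸) = 1.83×10⁻⁹ A = 1.83 nA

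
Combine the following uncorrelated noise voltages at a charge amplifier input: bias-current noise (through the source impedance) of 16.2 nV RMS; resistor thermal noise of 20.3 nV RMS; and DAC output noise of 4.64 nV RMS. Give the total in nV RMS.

Uncorrelated sources add in power (mean-square): V_tot = √(ΣV_i²)
V_tot = √[(1.62×10⁻⁸)² + (2.03×10⁻⁸)² + (4.64×10⁻⁹)²] = 2.64×10⁻⁸ V = 26.4 nV

26.4 nV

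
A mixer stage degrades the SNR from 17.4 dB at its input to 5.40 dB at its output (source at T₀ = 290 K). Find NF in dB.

12.00 dB

NF (dB) = SNR_in(dB) − SNR_out(dB) when the source is at T₀
NF = 17.4 − 5.40 = 12.00 dB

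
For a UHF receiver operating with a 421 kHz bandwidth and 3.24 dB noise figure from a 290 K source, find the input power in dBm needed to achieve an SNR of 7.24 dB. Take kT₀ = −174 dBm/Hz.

Sensitivity = −174 + 10 log₁₀(B) + NF + SNR_min
= −174 + 56.24 + 3.24 + 7.24
= −107.28 dBm → −107.3 dBm

−107.3 dBm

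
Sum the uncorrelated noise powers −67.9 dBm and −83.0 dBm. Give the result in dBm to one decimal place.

−67.8 dBm

Convert to linear, add, convert back:
P₁ = 1.62×10⁻¹⁰ W, P₂ = 5.01×10⁻¹² W
P_tot = 1.67×10⁻¹⁰ W → 10 log₁₀(P_tot / 10⁻³) = −67.8 dBm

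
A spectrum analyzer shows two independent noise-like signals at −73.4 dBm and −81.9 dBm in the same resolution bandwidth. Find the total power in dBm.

Convert to linear, add, convert back:
P₁ = 4.57×10⁻¹¹ W, P₂ = 6.46×10⁻¹² W
P_tot = 5.22×10⁻¹¹ W → 10 log₁₀(P_tot / 10⁻³) = −72.8 dBm

−72.8 dBm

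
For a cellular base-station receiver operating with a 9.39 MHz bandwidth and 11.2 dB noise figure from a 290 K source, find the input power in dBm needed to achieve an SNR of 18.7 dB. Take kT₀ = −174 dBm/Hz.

−74.4 dBm

Sensitivity = −174 + 10 log₁₀(B) + NF + SNR_min
= −174 + 69.73 + 11.2 + 18.7
= −74.37 dBm → −74.4 dBm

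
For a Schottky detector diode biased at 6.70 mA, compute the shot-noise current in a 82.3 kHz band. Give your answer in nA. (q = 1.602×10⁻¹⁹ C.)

I_n = √(2qI·B)
2qI·B = 2 × 1.602×10⁻¹⁹ × 6.70×10⁻³ × 8.23×10⁴ = 1.77×10⁻¹⁶ A²
I_n = √(1.77×10⁻¹⁶) = 1.33×10⁻⁸ A = 13.3 nA

13.3 nA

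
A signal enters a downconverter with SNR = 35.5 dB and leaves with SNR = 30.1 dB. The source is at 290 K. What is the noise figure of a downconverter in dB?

5.4 dB

NF (dB) = SNR_in(dB) − SNR_out(dB) when the source is at T₀
NF = 35.5 − 30.1 = 5.4 dB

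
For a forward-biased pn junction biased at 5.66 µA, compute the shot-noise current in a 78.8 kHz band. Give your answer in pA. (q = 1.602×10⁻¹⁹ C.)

I_n = √(2qI·B)
2qI·B = 2 × 1.602×10⁻¹⁹ × 5.66×10⁻⁶ × 7.88×10⁴ = 1.43×10⁻¹⁹ A²
I_n = √(1.43×10⁻¹⁹) = 3.78×10⁻¹⁰ A = 378 pA

378 pA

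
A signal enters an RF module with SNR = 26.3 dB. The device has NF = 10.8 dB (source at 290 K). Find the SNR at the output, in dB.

By definition F = SNR_in/SNR_out, so in dB: SNR_out = SNR_in − NF
SNR_out = 26.3 − 10.8 = 15.5 dB

15.5 dB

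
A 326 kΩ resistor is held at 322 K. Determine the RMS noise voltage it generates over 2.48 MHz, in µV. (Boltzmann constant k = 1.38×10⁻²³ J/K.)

120 µV

V_n = √(4kTRB)
4kTRB = 4 × 1.38×10⁻²³ × 322 × 3.26×10⁵ × 2.48×10⁶ = 1.44×10⁻⁸ V²
V_n = √(1.44×10⁻⁸) = 1.20×10⁻⁴ V = 120 µV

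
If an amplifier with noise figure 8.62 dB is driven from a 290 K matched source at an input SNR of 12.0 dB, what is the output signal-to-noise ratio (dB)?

By definition F = SNR_in/SNR_out, so in dB: SNR_out = SNR_in − NF
SNR_out = 12.0 − 8.62 = 3.38 dB

3.38 dB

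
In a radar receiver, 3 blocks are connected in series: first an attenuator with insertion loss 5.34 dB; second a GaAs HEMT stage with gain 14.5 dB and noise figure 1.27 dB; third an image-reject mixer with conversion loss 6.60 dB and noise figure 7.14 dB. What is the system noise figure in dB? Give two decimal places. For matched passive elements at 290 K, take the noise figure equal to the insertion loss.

Convert to linear (a loss of L dB is a gain of −L dB): F_i = 10^(NF_i/10), G_i = 10^(G_i,dB/10)
  Stage 1: F_1 = 10^(5.34/10) = 3.420, G_1 = 10^(−5.34/10) = 0.2924
  Stage 2: F_2 = 10^(1.27/10) = 1.340, G_2 = 10^(14.5/10) = 28.18
  Stage 3: F_3 = 10^(7.14/10) = 5.176, G_3 = 10^(−6.60/10) = 0.2188
Friis cascade:
  F = 3.420 + (1.340 − 1)/0.2924 + (5.176 − 1)/8.241 = 5.088
NF = 10 log₁₀(5.088) = 7.07 dB

7.07 dB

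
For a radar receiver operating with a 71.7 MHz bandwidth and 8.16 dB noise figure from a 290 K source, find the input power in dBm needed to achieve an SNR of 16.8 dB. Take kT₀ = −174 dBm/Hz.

−70.5 dBm

Sensitivity = −174 + 10 log₁₀(B) + NF + SNR_min
= −174 + 78.56 + 8.16 + 16.8
= −70.48 dBm → −70.5 dBm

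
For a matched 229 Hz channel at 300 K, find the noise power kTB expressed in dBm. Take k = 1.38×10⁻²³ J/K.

−150.2 dBm

P_n = kTB = 1.38×10⁻²³ × 300 × 2.29×10² = 9.48×10⁻¹⁹ W
In dBm: 10 log₁₀(9.48×10⁻¹⁹ / 10⁻³) = −150.2 dBm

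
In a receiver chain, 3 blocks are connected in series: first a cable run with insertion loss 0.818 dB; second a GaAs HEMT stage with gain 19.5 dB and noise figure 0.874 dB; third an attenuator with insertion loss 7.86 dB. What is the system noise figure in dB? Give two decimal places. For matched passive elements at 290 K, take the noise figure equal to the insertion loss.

1.89 dB

Convert to linear (a loss of L dB is a gain of −L dB): F_i = 10^(NF_i/10), G_i = 10^(G_i,dB/10)
  Stage 1: F_1 = 10^(0.818/10) = 1.207, G_1 = 10^(−0.818/10) = 0.8283
  Stage 2: F_2 = 10^(0.874/10) = 1.223, G_2 = 10^(19.5/10) = 89.13
  Stage 3: F_3 = 10^(7.86/10) = 6.109, G_3 = 10^(−7.86/10) = 0.1637
Friis cascade:
  F = 1.207 + (1.223 − 1)/0.8283 + (6.109 − 1)/73.82 = 1.546
NF = 10 log₁₀(1.546) = 1.89 dB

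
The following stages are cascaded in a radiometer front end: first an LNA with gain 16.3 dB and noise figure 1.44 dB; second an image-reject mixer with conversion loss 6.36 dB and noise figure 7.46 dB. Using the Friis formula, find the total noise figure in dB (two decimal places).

1.76 dB

Convert to linear (a loss of L dB is a gain of −L dB): F_i = 10^(NF_i/10), G_i = 10^(G_i,dB/10)
  Stage 1: F_1 = 10^(1.44/10) = 1.393, G_1 = 10^(16.3/10) = 42.66
  Stage 2: F_2 = 10^(7.46/10) = 5.572, G_2 = 10^(−6.36/10) = 0.2312
Friis cascade:
  F = 1.393 + (5.572 − 1)/42.66 = 1.500
NF = 10 log₁₀(1.500) = 1.76 dB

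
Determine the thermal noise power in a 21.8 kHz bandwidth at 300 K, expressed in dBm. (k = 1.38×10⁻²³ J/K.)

P_n = kTB = 1.38×10⁻²³ × 300 × 2.18×10⁴ = 9.03×10⁻¹⁷ W
In dBm: 10 log₁₀(9.03×10⁻¹⁷ / 10⁻³) = −130.4 dBm

−130.4 dBm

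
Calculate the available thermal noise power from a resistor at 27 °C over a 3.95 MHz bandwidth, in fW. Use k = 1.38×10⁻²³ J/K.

T = 27 °C + 273.15 = 300.15 K
P_n = kTB = 1.38×10⁻²³ × 300.15 × 3.95×10⁶ = 1.64×10⁻¹⁴ W = 16.4 fW

16.4 fW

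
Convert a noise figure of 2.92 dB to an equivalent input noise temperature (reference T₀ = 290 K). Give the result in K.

278 K

F = 10^(2.92/10) = 1.95884
T_e = (F − 1)·T₀ = (1.95884 − 1) × 290 = 278 K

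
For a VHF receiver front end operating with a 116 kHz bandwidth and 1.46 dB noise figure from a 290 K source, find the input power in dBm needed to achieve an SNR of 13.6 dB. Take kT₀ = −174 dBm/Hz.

−108.3 dBm

Sensitivity = −174 + 10 log₁₀(B) + NF + SNR_min
= −174 + 50.64 + 1.46 + 13.6
= −108.30 dBm → −108.3 dBm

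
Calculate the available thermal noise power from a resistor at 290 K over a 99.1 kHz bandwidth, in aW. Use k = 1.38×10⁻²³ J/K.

P_n = kTB = 1.38×10⁻²³ × 290 × 9.91×10⁴ = 3.97×10⁻¹⁶ W = 397 aW

397 aW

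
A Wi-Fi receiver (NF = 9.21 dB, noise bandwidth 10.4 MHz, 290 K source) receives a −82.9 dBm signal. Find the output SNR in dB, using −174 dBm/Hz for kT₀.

11.7 dB

Noise floor: N = −174 + 10 log₁₀(B) + NF
10 log₁₀(1.04×10⁷) = 70.17 dB
N = −174 + 70.17 + 9.21 = −94.62 dBm
SNR = P_sig − N = −82.9 − (−94.62) = 11.72 dB → 11.7 dB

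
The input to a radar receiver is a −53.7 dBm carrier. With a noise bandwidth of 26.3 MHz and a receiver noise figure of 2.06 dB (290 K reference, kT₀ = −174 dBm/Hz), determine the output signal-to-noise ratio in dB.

44.0 dB

Noise floor: N = −174 + 10 log₁₀(B) + NF
10 log₁₀(2.63×10⁷) = 74.2 dB
N = −174 + 74.2 + 2.06 = −97.74 dBm
SNR = P_sig − N = −53.7 − (−97.74) = 44.04 dB → 44.0 dB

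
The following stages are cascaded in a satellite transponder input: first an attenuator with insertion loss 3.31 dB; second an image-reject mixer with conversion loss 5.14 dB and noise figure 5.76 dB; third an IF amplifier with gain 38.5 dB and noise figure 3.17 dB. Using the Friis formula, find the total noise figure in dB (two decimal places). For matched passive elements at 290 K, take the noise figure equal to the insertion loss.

Convert to linear (a loss of L dB is a gain of −L dB): F_i = 10^(NF_i/10), G_i = 10^(G_i,dB/10)
  Stage 1: F_1 = 10^(3.31/10) = 2.143, G_1 = 10^(−3.31/10) = 0.4667
  Stage 2: F_2 = 10^(5.76/10) = 3.767, G_2 = 10^(−5.14/10) = 0.3062
  Stage 3: F_3 = 10^(3.17/10) = 2.075, G_3 = 10^(38.5/10) = 7079
Friis cascade:
  F = 2.143 + (3.767 − 1)/0.4667 + (2.075 − 1)/0.1429 = 15.60
NF = 10 log₁₀(15.60) = 11.93 dB

11.93 dB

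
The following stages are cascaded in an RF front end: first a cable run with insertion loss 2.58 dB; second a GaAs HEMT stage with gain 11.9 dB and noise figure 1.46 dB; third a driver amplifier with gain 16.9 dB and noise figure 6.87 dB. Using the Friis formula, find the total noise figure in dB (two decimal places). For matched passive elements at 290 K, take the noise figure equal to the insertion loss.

Convert to linear (a loss of L dB is a gain of −L dB): F_i = 10^(NF_i/10), G_i = 10^(G_i,dB/10)
  Stage 1: F_1 = 10^(2.58/10) = 1.811, G_1 = 10^(−2.58/10) = 0.5521
  Stage 2: F_2 = 10^(1.46/10) = 1.400, G_2 = 10^(11.9/10) = 15.49
  Stage 3: F_3 = 10^(6.87/10) = 4.864, G_3 = 10^(16.9/10) = 48.98
Friis cascade:
  F = 1.811 + (1.400 − 1)/0.5521 + (4.864 − 1)/8.551 = 2.987
NF = 10 log₁₀(2.987) = 4.75 dB

4.75 dB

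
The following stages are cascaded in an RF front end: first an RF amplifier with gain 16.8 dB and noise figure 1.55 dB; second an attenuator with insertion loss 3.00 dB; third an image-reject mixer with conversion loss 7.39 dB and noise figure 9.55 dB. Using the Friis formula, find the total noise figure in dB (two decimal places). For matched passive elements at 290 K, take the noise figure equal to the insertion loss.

Convert to linear (a loss of L dB is a gain of −L dB): F_i = 10^(NF_i/10), G_i = 10^(G_i,dB/10)
  Stage 1: F_1 = 10^(1.55/10) = 1.429, G_1 = 10^(16.8/10) = 47.86
  Stage 2: F_2 = 10^(3.00/10) = 1.995, G_2 = 10^(−3.00/10) = 0.5012
  Stage 3: F_3 = 10^(9.55/10) = 9.016, G_3 = 10^(−7.39/10) = 0.1824
Friis cascade:
  F = 1.429 + (1.995 − 1)/47.86 + (9.016 − 1)/23.99 = 1.784
NF = 10 log₁₀(1.784) = 2.51 dB

2.51 dB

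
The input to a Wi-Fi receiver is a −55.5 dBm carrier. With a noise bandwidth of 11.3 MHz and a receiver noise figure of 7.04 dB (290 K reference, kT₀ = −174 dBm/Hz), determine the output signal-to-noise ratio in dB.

Noise floor: N = −174 + 10 log₁₀(B) + NF
10 log₁₀(1.13×10⁷) = 70.53 dB
N = −174 + 70.53 + 7.04 = −96.43 dBm
SNR = P_sig − N = −55.5 − (−96.43) = 40.93 dB → 40.9 dB

40.9 dB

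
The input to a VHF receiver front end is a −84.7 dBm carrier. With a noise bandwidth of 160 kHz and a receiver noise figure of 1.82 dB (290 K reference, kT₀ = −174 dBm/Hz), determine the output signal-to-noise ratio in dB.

35.4 dB

Noise floor: N = −174 + 10 log₁₀(B) + NF
10 log₁₀(1.60×10⁵) = 52.04 dB
N = −174 + 52.04 + 1.82 = −120.14 dBm
SNR = P_sig − N = −84.7 − (−120.14) = 35.44 dB → 35.4 dB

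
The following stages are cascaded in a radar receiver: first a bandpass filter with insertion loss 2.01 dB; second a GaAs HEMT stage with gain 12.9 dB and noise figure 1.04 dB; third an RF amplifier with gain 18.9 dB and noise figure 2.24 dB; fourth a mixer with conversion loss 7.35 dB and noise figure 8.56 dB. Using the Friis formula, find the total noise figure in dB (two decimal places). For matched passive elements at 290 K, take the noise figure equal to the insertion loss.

Convert to linear (a loss of L dB is a gain of −L dB): F_i = 10^(NF_i/10), G_i = 10^(G_i,dB/10)
  Stage 1: F_1 = 10^(2.01/10) = 1.589, G_1 = 10^(−2.01/10) = 0.6295
  Stage 2: F_2 = 10^(1.04/10) = 1.271, G_2 = 10^(12.9/10) = 19.50
  Stage 3: F_3 = 10^(2.24/10) = 1.675, G_3 = 10^(18.9/10) = 77.62
  Stage 4: F_4 = 10^(8.56/10) = 7.178, G_4 = 10^(−7.35/10) = 0.1841
Friis cascade:
  F = 1.589 + (1.271 − 1)/0.6295 + (1.675 − 1)/12.27 + (7.178 − 1)/952.8 = 2.080
NF = 10 log₁₀(2.080) = 3.18 dB

3.18 dB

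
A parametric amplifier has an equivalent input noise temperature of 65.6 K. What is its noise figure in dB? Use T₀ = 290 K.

F = 1 + T_e/T₀ = 1 + 65.6/290 = 1.22621
NF = 10 log₁₀(1.22621) = 0.886 dB

0.886 dB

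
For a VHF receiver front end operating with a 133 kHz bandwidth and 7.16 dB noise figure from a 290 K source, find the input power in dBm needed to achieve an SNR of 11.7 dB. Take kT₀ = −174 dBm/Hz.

Sensitivity = −174 + 10 log₁₀(B) + NF + SNR_min
= −174 + 51.24 + 7.16 + 11.7
= −103.90 dBm → −103.9 dBm

−103.9 dBm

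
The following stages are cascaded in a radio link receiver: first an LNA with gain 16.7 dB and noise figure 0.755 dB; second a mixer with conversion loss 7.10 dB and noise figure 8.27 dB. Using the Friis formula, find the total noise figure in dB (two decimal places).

Convert to linear (a loss of L dB is a gain of −L dB): F_i = 10^(NF_i/10), G_i = 10^(G_i,dB/10)
  Stage 1: F_1 = 10^(0.755/10) = 1.190, G_1 = 10^(16.7/10) = 46.77
  Stage 2: F_2 = 10^(8.27/10) = 6.714, G_2 = 10^(−7.10/10) = 0.1950
Friis cascade:
  F = 1.190 + (6.714 − 1)/46.77 = 1.312
NF = 10 log₁₀(1.312) = 1.18 dB

1.18 dB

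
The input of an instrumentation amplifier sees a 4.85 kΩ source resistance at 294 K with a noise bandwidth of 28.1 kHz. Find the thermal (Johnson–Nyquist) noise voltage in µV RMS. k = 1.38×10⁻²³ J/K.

V_n = √(4kTRB)
4kTRB = 4 × 1.38×10⁻²³ × 294 × 4.85×10³ × 2.81×10⁴ = 2.21×10⁻¹² V²
V_n = √(2.21×10⁻¹²) = 1.49×10⁻⁶ V = 1.49 µV

1.49 µV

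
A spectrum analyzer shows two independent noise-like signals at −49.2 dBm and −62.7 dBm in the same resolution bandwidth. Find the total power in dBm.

Convert to linear, add, convert back:
P₁ = 1.20×10⁻⁸ W, P₂ = 5.37×10⁻¹⁰ W
P_tot = 1.26×10⁻⁸ W → 10 log₁₀(P_tot / 10⁻³) = −49.0 dBm

−49.0 dBm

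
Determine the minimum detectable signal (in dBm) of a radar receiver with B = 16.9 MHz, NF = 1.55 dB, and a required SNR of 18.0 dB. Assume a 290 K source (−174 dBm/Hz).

−82.2 dBm

Sensitivity = −174 + 10 log₁₀(B) + NF + SNR_min
= −174 + 72.28 + 1.55 + 18.0
= −82.17 dBm → −82.2 dBm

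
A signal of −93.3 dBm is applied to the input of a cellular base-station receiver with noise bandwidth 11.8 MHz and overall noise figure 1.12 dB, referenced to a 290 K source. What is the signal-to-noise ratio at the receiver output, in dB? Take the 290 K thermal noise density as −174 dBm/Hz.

8.9 dB

Noise floor: N = −174 + 10 log₁₀(B) + NF
10 log₁₀(1.18×10⁷) = 70.72 dB
N = −174 + 70.72 + 1.12 = −102.16 dBm
SNR = P_sig − N = −93.3 − (−102.16) = 8.86 dB → 8.9 dB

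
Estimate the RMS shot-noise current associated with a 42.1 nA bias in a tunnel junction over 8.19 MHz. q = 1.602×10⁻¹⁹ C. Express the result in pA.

332 pA

I_n = √(2qI·B)
2qI·B = 2 × 1.602×10⁻¹⁹ × 4.21×10⁻⁸ × 8.19×10⁶ = 1.10×10⁻¹⁹ A²
I_n = √(1.10×10⁻¹⁹) = 3.32×10⁻¹⁰ A = 332 pA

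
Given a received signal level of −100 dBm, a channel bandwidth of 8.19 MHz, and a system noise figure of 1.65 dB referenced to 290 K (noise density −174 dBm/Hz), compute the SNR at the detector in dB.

Noise floor: N = −174 + 10 log₁₀(B) + NF
10 log₁₀(8.19×10⁶) = 69.13 dB
N = −174 + 69.13 + 1.65 = −103.22 dBm
SNR = P_sig − N = −100 − (−103.22) = 3.22 dB → 3.2 dB

3.2 dB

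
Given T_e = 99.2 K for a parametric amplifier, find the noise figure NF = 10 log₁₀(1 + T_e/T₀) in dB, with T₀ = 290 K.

F = 1 + T_e/T₀ = 1 + 99.2/290 = 1.34207
NF = 10 log₁₀(1.34207) = 1.28 dB

1.28 dB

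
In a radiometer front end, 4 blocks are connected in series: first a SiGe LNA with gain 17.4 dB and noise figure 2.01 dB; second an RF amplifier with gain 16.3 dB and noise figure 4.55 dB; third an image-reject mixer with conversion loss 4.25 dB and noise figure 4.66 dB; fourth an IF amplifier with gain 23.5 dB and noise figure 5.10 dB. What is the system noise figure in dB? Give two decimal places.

Convert to linear (a loss of L dB is a gain of −L dB): F_i = 10^(NF_i/10), G_i = 10^(G_i,dB/10)
  Stage 1: F_1 = 10^(2.01/10) = 1.589, G_1 = 10^(17.4/10) = 54.95
  Stage 2: F_2 = 10^(4.55/10) = 2.851, G_2 = 10^(16.3/10) = 42.66
  Stage 3: F_3 = 10^(4.66/10) = 2.924, G_3 = 10^(−4.25/10) = 0.3758
  Stage 4: F_4 = 10^(5.10/10) = 3.236, G_4 = 10^(23.5/10) = 223.9
Friis cascade:
  F = 1.589 + (2.851 − 1)/54.95 + (2.924 − 1)/2344 + (3.236 − 1)/881.0 = 1.626
NF = 10 log₁₀(1.626) = 2.11 dB

2.11 dB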